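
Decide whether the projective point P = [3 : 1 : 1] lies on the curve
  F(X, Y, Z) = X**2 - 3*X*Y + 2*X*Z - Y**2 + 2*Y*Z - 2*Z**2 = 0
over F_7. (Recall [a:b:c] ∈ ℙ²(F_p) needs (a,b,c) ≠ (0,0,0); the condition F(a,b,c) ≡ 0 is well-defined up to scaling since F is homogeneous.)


F(3,1,1) ≡ 5 (mod 7); P is NOT on the curve.

Evaluate F(3, 1, 1) term-by-term (mod 7).
  X**2 ↦ 1·9·1·1 = 9
  -3*X*Y ↦ -3·3·1·1 = -9
  2*X*Z ↦ 2·3·1·1 = 6
  -Y**2 ↦ -1·1·1·1 = -1
  2*Y*Z ↦ 2·1·1·1 = 2
  -2*Z**2 ↦ -2·1·1·1 = -2
Sum: F(3, 1, 1) = (9) + (-9) + (6) + (-1) + (2) + (-2) = 5.
Reducing mod 7: 5 ≡ 5 (mod 7).
Since F(a, b, c) ≡ 5 ≠ 0 (mod 7), P does NOT lie on the curve.


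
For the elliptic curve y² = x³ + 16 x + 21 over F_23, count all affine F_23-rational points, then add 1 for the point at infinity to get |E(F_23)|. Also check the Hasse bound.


Affine points = {(3, 2), (3, 21), (7, 4), (7, 19), (10, 10), (10, 13), (12, 3), (12, 20), (15, 5), (15, 18), (16, 7), (16, 16), (17, 10), (17, 13), (18, 0), (19, 10), (19, 13), (21, 2), (21, 21), (22, 2), (22, 21)}; affine count = 21; |E(F_23)| = 22.

Discriminant check: Δ ∝ 4a³ + 27b² = 4·16³ + 27·21² = 4·4096 + 27·441 ≡ 1 (mod 23). Nonzero ⇒ E is nonsingular.
For each x ∈ F_23, compute rhs = x³ + 16·x + 21 mod 23, then count y ∈ F_23 with y² ≡ rhs.
  x = 0: rhs = 21, matching y values: none (0 points).
  x = 1: rhs = 15, matching y values: none (0 points).
  x = 2: rhs = 15, matching y values: none (0 points).
  x = 3: rhs = 4, matching y values: 2, 21 (2 points).
  x = 4: rhs = 11, matching y values: none (0 points).
  x = 5: rhs = 19, matching y values: none (0 points).
  x = 6: rhs = 11, matching y values: none (0 points).
  x = 7: rhs = 16, matching y values: 4, 19 (2 points).
  x = 8: rhs = 17, matching y values: none (0 points).
  x = 9: rhs = 20, matching y values: none (0 points).
  x = 10: rhs = 8, matching y values: 10, 13 (2 points).
  x = 11: rhs = 10, matching y values: none (0 points).
  x = 12: rhs = 9, matching y values: 3, 20 (2 points).
  x = 13: rhs = 11, matching y values: none (0 points).
  x = 14: rhs = 22, matching y values: none (0 points).
  x = 15: rhs = 2, matching y values: 5, 18 (2 points).
  x = 16: rhs = 3, matching y values: 7, 16 (2 points).
  x = 17: rhs = 8, matching y values: 10, 13 (2 points).
  x = 18: rhs = 0, matching y values: 0 (1 points).
  x = 19: rhs = 8, matching y values: 10, 13 (2 points).
  x = 20: rhs = 15, matching y values: none (0 points).
  x = 21: rhs = 4, matching y values: 2, 21 (2 points).
  x = 22: rhs = 4, matching y values: 2, 21 (2 points).
Total affine count: 21.
Full point count |E(F_23)| = 21 + 1 = 22.
Hasse bound: |22 − (23+1)| = |-2| = 2 ≤ 2√23 ≈ 9.5917 ✓.


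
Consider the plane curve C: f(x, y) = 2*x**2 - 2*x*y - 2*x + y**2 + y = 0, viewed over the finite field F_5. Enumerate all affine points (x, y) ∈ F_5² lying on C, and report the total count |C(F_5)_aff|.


Affine F_5-points: {(0, 0), (0, 4), (1, 0), (1, 1)}; count = 4.

For each of the 25 pairs (x, y) ∈ F_5², evaluate f(x, y) mod 5. Record the zeros.
  x = 0: [0↦0, 1↦2, 2↦1, 3↦2, 4↦0]  zeros at y ∈ {0, 4}
  x = 1: [0↦0, 1↦0, 2↦2, 3↦1, 4↦2]  zeros at y ∈ {0, 1}
  x = 2: [0↦4, 1↦2, 2↦2, 3↦4, 4↦3]  zeros at y ∈ ∅
  x = 3: [0↦2, 1↦3, 2↦1, 3↦1, 4↦3]  zeros at y ∈ ∅
  x = 4: [0↦4, 1↦3, 2↦4, 3↦2, 4↦2]  zeros at y ∈ ∅
Collecting zeros: affine points = {(0, 0), (0, 4), (1, 0), (1, 1)}.
Total count |C(F_5)_aff| = 4.


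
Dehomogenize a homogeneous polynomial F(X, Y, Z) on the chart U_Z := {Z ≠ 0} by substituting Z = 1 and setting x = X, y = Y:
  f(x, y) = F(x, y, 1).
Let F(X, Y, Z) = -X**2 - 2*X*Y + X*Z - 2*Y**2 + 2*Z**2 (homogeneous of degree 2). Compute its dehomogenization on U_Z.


f(x, y) = -x**2 - 2*x*y + x - 2*y**2 + 2

On U_Z we set Z = 1. Each monomial c·X^i·Y^j·Z^k in F becomes c·x^i·y^j·1^k = c·x^i·y^j.
Substituting Z = 1: F(X, Y, 1) = -x**2 - 2*x*y + x - 2*y**2 + 2.
Note: deg(f) ≤ deg(F) = 2; strict inequality happens when F is divisible by Z (lost terms).


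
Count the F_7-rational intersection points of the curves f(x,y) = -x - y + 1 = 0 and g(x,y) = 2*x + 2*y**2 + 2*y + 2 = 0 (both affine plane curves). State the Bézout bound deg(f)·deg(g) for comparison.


Common zeros: ∅; count = 0; Bézout bound = 2.

deg(f) = 1, deg(g) = 2, so Bézout bound = 2.
Scan x ∈ F_7. For each x, list the y ∈ F_7 with f(x, y) ≡ 0 and those with g(x, y) ≡ 0 (mod 7); the common zeros in that column are the intersection.
  x = 0: f ≡ 0 at y ∈ {1}; g ≡ 0 at y ∈ {2, 4}; common: ∅.
  x = 1: f ≡ 0 at y ∈ {0}; g ≡ 0 at y ∈ {3}; common: ∅.
  x = 2: f ≡ 0 at y ∈ {6}; g ≡ 0 at y ∈ ∅; common: ∅.
  x = 3: f ≡ 0 at y ∈ {5}; g ≡ 0 at y ∈ ∅; common: ∅.
  x = 4: f ≡ 0 at y ∈ {4}; g ≡ 0 at y ∈ {1, 5}; common: ∅.
  x = 5: f ≡ 0 at y ∈ {3}; g ≡ 0 at y ∈ ∅; common: ∅.
  x = 6: f ≡ 0 at y ∈ {2}; g ≡ 0 at y ∈ {0, 6}; common: ∅.
Collecting: common zeros = ∅, so the count is 0.
Comparison with the Bézout bound: 0 ≤ 2 = deg(f)·deg(g), as expected for curves with no common component (the affine F_7-count falls short of the bound because intersections may lie at infinity, over extension fields, or carry multiplicity).


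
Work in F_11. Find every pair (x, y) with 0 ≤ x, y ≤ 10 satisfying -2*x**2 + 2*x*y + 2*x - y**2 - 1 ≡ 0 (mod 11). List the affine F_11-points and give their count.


Affine F_11-points: {(1, 1)}; count = 1.

For each of the 121 pairs (x, y) ∈ F_11², evaluate f(x, y) mod 11. Record the zeros.
  x = 0: [0↦10, 1↦9, 2↦6, 3↦1, 4↦5, 5↦7, 6↦7, 7↦5, 8↦1, 9↦6, 10↦9]  zeros at y ∈ ∅
  x = 1: [0↦10, 1↦0, 2↦10, 3↦7, 4↦2, 5↦6, 6↦8, 7↦8, 8↦6, 9↦2, 10↦7]  zeros at y ∈ {1}
  x = 2: [0↦6, 1↦9, 2↦10, 3↦9, 4↦6, 5↦1, 6↦5, 7↦7, 8↦7, 9↦5, 10↦1]  zeros at y ∈ ∅
  x = 3: [0↦9, 1↦3, 2↦6, 3↦7, 4↦6, 5↦3, 6↦9, 7↦2, 8↦4, 9↦4, 10↦2]  zeros at y ∈ ∅
  x = 4: [0↦8, 1↦4, 2↦9, 3↦1, 4↦2, 5↦1, 6↦9, 7↦4, 8↦8, 9↦10, 10↦10]  zeros at y ∈ ∅
  x = 5: [0↦3, 1↦1, 2↦8, 3↦2, 4↦5, 5↦6, 6↦5, 7↦2, 8↦8, 9↦1, 10↦3]  zeros at y ∈ ∅
  x = 6: [0↦5, 1↦5, 2↦3, 3↦10, 4↦4, 5↦7, 6↦8, 7↦7, 8↦4, 9↦10, 10↦3]  zeros at y ∈ ∅
  x = 7: [0↦3, 1↦5, 2↦5, 3↦3, 4↦10, 5↦4, 6↦7, 7↦8, 8↦7, 9↦4, 10↦10]  zeros at y ∈ ∅
  x = 8: [0↦8, 1↦1, 2↦3, 3↦3, 4↦1, 5↦8, 6↦2, 7↦5, 8↦6, 9↦5, 10↦2]  zeros at y ∈ ∅
  x = 9: [0↦9, 1↦4, 2↦8, 3↦10, 4↦10, 5↦8, 6↦4, 7↦9, 8↦1, 9↦2, 10↦1]  zeros at y ∈ ∅
  x = 10: [0↦6, 1↦3, 2↦9, 3↦2, 4↦4, 5↦4, 6↦2, 7↦9, 8↦3, 9↦6, 10↦7]  zeros at y ∈ ∅
Collecting zeros: affine points = {(1, 1)}.
Total count |C(F_11)_aff| = 1.


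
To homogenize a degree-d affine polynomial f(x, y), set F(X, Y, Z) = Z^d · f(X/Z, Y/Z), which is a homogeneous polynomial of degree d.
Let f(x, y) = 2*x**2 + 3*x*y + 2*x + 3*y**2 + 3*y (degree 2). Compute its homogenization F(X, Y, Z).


F(X, Y, Z) = 2*X**2 + 3*X*Y + 2*X*Z + 3*Y**2 + 3*Y*Z

deg(f) = 2.
Substitute x = X/Z, y = Y/Z into f, then multiply by Z^2.
  monomial 2·x^2·y^0 ↦ 2·X^2·Y^0·Z^0.
  monomial 3·x^1·y^1 ↦ 3·X^1·Y^1·Z^0.
  monomial 2·x^1·y^0 ↦ 2·X^1·Y^0·Z^1.
  monomial 3·x^0·y^2 ↦ 3·X^0·Y^2·Z^0.
  monomial 3·x^0·y^1 ↦ 3·X^0·Y^1·Z^1.
Collecting: F(X, Y, Z) = 2*X**2 + 3*X*Y + 2*X*Z + 3*Y**2 + 3*Y*Z.


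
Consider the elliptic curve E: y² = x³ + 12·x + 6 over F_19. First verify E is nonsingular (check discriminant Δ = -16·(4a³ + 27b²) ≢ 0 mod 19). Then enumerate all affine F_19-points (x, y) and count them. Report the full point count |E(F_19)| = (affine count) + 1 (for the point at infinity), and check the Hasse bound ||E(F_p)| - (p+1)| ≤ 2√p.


Affine points = {(0, 5), (0, 14), (1, 0), (2, 0), (4, 2), (4, 17), (5, 1), (5, 18), (6, 3), (6, 16), (8, 5), (8, 14), (9, 8), (9, 11), (10, 9), (10, 10), (11, 5), (11, 14), (12, 4), (12, 15), (14, 7), (14, 12), (16, 0)}; affine count = 23; |E(F_19)| = 24.

Discriminant check: Δ ∝ 4a³ + 27b² = 4·12³ + 27·6² = 4·1728 + 27·36 ≡ 18 (mod 19). Nonzero ⇒ E is nonsingular.
For each x ∈ F_19, compute rhs = x³ + 12·x + 6 mod 19, then count y ∈ F_19 with y² ≡ rhs.
  x = 0: rhs = 6, matching y values: 5, 14 (2 points).
  x = 1: rhs = 0, matching y values: 0 (1 points).
  x = 2: rhs = 0, matching y values: 0 (1 points).
  x = 3: rhs = 12, matching y values: none (0 points).
  x = 4: rhs = 4, matching y values: 2, 17 (2 points).
  x = 5: rhs = 1, matching y values: 1, 18 (2 points).
  x = 6: rhs = 9, matching y values: 3, 16 (2 points).
  x = 7: rhs = 15, matching y values: none (0 points).
  x = 8: rhs = 6, matching y values: 5, 14 (2 points).
  x = 9: rhs = 7, matching y values: 8, 11 (2 points).
  x = 10: rhs = 5, matching y values: 9, 10 (2 points).
  x = 11: rhs = 6, matching y values: 5, 14 (2 points).
  x = 12: rhs = 16, matching y values: 4, 15 (2 points).
  x = 13: rhs = 3, matching y values: none (0 points).
  x = 14: rhs = 11, matching y values: 7, 12 (2 points).
  x = 15: rhs = 8, matching y values: none (0 points).
  x = 16: rhs = 0, matching y values: 0 (1 points).
  x = 17: rhs = 12, matching y values: none (0 points).
  x = 18: rhs = 12, matching y values: none (0 points).
Total affine count: 23.
Full point count |E(F_19)| = 23 + 1 = 24.
Hasse bound: |24 − (19+1)| = |4| = 4 ≤ 2√19 ≈ 8.7178 ✓.


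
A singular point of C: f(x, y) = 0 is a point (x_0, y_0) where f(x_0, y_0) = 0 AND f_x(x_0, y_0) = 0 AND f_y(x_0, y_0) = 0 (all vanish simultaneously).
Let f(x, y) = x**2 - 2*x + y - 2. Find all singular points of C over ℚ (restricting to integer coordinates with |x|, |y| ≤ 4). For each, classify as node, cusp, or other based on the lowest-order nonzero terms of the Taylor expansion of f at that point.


No singular points in the scanned grid; C is smooth there.

Compute partial derivatives:
  f_x = 2*x - 2.
  f_y = 1.
f_y = 1 is a nonzero constant, so f_y never vanishes: no point (x, y) can satisfy f = f_x = f_y = 0. In particular no (x, y) ∈ {−4, ..., 4}² is singular; the curve is smooth.


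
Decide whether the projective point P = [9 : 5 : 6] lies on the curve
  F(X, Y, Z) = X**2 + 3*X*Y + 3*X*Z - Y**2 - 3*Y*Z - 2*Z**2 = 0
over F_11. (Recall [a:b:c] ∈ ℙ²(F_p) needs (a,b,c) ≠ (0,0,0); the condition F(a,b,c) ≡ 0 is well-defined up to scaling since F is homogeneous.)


F(9,5,6) ≡ 4 (mod 11); P is NOT on the curve.

Evaluate F(9, 5, 6) term-by-term (mod 11).
  X**2 ↦ 1·81·1·1 = 81
  3*X*Y ↦ 3·9·5·1 = 135
  3*X*Z ↦ 3·9·1·6 = 162
  -Y**2 ↦ -1·1·25·1 = -25
  -3*Y*Z ↦ -3·1·5·6 = -90
  -2*Z**2 ↦ -2·1·1·36 = -72
Sum: F(9, 5, 6) = (81) + (135) + (162) + (-25) + (-90) + (-72) = 191.
Reducing mod 11: 191 ≡ 4 (mod 11).
Since F(a, b, c) ≡ 4 ≠ 0 (mod 11), P does NOT lie on the curve.


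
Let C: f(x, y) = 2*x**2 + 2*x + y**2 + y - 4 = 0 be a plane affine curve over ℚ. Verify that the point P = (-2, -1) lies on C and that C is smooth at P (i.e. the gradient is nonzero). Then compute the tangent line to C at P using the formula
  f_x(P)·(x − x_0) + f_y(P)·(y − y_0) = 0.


Tangent line at P: -6*x - y - 13 = 0.

Step 1: f(-2, -1) = 0, so P lies on C.
Step 2: partial derivatives
  f_x(x, y) = 4*x + 2, f_y(x, y) = 2*y + 1.
  f_x(P) = -6, f_y(P) = -1 (gradient nonzero, so P is smooth).
Step 3: tangent line at P: -6·(x − -2) + -1·(y − -1) = 0.
Expanding: -6*x - y - 13 = 0.


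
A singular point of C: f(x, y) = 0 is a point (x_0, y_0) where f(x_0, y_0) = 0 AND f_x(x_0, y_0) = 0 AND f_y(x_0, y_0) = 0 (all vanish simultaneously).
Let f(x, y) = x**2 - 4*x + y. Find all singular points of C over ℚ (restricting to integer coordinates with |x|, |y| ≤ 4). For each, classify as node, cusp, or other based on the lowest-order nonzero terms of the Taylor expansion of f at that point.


No singular points in the scanned grid; C is smooth there.

Compute partial derivatives:
  f_x = 2*x - 4.
  f_y = 1.
f_y = 1 is a nonzero constant, so f_y never vanishes: no point (x, y) can satisfy f = f_x = f_y = 0. In particular no (x, y) ∈ {−4, ..., 4}² is singular; the curve is smooth.


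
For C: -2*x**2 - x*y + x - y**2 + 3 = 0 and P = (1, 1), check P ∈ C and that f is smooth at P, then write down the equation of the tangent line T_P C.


Tangent line at P: -4*x - 3*y + 7 = 0.

Step 1: f(1, 1) = 0, so P lies on C.
Step 2: partial derivatives
  f_x(x, y) = -4*x - y + 1, f_y(x, y) = -x - 2*y.
  f_x(P) = -4, f_y(P) = -3 (gradient nonzero, so P is smooth).
Step 3: tangent line at P: -4·(x − 1) + -3·(y − 1) = 0.
Expanding: -4*x - 3*y + 7 = 0.


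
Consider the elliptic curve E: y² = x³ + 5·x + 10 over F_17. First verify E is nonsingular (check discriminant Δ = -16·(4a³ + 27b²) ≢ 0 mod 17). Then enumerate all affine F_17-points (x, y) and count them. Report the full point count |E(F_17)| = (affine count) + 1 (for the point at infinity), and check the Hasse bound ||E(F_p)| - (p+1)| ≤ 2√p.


Affine points = {(1, 4), (1, 13), (3, 1), (3, 16), (4, 3), (4, 14), (6, 1), (6, 16), (8, 1), (8, 16), (9, 6), (9, 11), (11, 6), (11, 11), (12, 8), (12, 9), (14, 6), (14, 11), (15, 3), (15, 14), (16, 2), (16, 15)}; affine count = 22; |E(F_17)| = 23.

Discriminant check: Δ ∝ 4a³ + 27b² = 4·5³ + 27·10² = 4·125 + 27·100 ≡ 4 (mod 17). Nonzero ⇒ E is nonsingular.
For each x ∈ F_17, compute rhs = x³ + 5·x + 10 mod 17, then count y ∈ F_17 with y² ≡ rhs.
  x = 0: rhs = 10, matching y values: none (0 points).
  x = 1: rhs = 16, matching y values: 4, 13 (2 points).
  x = 2: rhs = 11, matching y values: none (0 points).
  x = 3: rhs = 1, matching y values: 1, 16 (2 points).
  x = 4: rhs = 9, matching y values: 3, 14 (2 points).
  x = 5: rhs = 7, matching y values: none (0 points).
  x = 6: rhs = 1, matching y values: 1, 16 (2 points).
  x = 7: rhs = 14, matching y values: none (0 points).
  x = 8: rhs = 1, matching y values: 1, 16 (2 points).
  x = 9: rhs = 2, matching y values: 6, 11 (2 points).
  x = 10: rhs = 6, matching y values: none (0 points).
  x = 11: rhs = 2, matching y values: 6, 11 (2 points).
  x = 12: rhs = 13, matching y values: 8, 9 (2 points).
  x = 13: rhs = 11, matching y values: none (0 points).
  x = 14: rhs = 2, matching y values: 6, 11 (2 points).
  x = 15: rhs = 9, matching y values: 3, 14 (2 points).
  x = 16: rhs = 4, matching y values: 2, 15 (2 points).
Total affine count: 22.
Full point count |E(F_17)| = 22 + 1 = 23.
Hasse bound: |23 − (17+1)| = |5| = 5 ≤ 2√17 ≈ 8.2462 ✓.


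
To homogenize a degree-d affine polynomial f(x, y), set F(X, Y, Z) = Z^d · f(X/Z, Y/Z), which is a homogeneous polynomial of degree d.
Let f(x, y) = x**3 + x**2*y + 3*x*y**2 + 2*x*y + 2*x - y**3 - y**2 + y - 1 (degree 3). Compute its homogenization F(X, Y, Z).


F(X, Y, Z) = X**3 + X**2*Y + 3*X*Y**2 + 2*X*Y*Z + 2*X*Z**2 - Y**3 - Y**2*Z + Y*Z**2 - Z**3

deg(f) = 3.
Substitute x = X/Z, y = Y/Z into f, then multiply by Z^3.
  monomial 1·x^3·y^0 ↦ 1·X^3·Y^0·Z^0.
  monomial 1·x^2·y^1 ↦ 1·X^2·Y^1·Z^0.
  monomial 3·x^1·y^2 ↦ 3·X^1·Y^2·Z^0.
  monomial 2·x^1·y^1 ↦ 2·X^1·Y^1·Z^1.
  monomial 2·x^1·y^0 ↦ 2·X^1·Y^0·Z^2.
  monomial -1·x^0·y^3 ↦ -1·X^0·Y^3·Z^0.
  monomial -1·x^0·y^2 ↦ -1·X^0·Y^2·Z^1.
  monomial 1·x^0·y^1 ↦ 1·X^0·Y^1·Z^2.
  monomial -1·x^0·y^0 ↦ -1·X^0·Y^0·Z^3.
Collecting: F(X, Y, Z) = X**3 + X**2*Y + 3*X*Y**2 + 2*X*Y*Z + 2*X*Z**2 - Y**3 - Y**2*Z + Y*Z**2 - Z**3.


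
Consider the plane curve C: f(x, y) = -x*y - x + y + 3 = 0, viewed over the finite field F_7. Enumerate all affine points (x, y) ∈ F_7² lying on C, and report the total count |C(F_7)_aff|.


Affine F_7-points: {(0, 4), (2, 1), (3, 0), (4, 2), (5, 3), (6, 5)}; count = 6.

For each of the 49 pairs (x, y) ∈ F_7², evaluate f(x, y) mod 7. Record the zeros.
  x = 0: [0↦3, 1↦4, 2↦5, 3↦6, 4↦0, 5↦1, 6↦2]  zeros at y ∈ {4}
  x = 1: [0↦2, 1↦2, 2↦2, 3↦2, 4↦2, 5↦2, 6↦2]  zeros at y ∈ ∅
  x = 2: [0↦1, 1↦0, 2↦6, 3↦5, 4↦4, 5↦3, 6↦2]  zeros at y ∈ {1}
  x = 3: [0↦0, 1↦5, 2↦3, 3↦1, 4↦6, 5↦4, 6↦2]  zeros at y ∈ {0}
  x = 4: [0↦6, 1↦3, 2↦0, 3↦4, 4↦1, 5↦5, 6↦2]  zeros at y ∈ {2}
  x = 5: [0↦5, 1↦1, 2↦4, 3↦0, 4↦3, 5↦6, 6↦2]  zeros at y ∈ {3}
  x = 6: [0↦4, 1↦6, 2↦1, 3↦3, 4↦5, 5↦0, 6↦2]  zeros at y ∈ {5}
Collecting zeros: affine points = {(0, 4), (2, 1), (3, 0), (4, 2), (5, 3), (6, 5)}.
Total count |C(F_7)_aff| = 6.


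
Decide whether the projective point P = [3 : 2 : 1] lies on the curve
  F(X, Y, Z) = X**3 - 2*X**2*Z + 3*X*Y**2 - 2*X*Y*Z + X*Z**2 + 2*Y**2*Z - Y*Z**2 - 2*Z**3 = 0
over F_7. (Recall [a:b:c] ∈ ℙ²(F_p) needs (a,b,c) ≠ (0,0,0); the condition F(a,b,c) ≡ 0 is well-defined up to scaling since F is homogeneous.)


F(3,2,1) ≡ 5 (mod 7); P is NOT on the curve.

Evaluate F(3, 2, 1) term-by-term (mod 7).
  X**3 ↦ 1·27·1·1 = 27
  -2*X**2*Z ↦ -2·9·1·1 = -18
  3*X*Y**2 ↦ 3·3·4·1 = 36
  -2*X*Y*Z ↦ -2·3·2·1 = -12
  X*Z**2 ↦ 1·3·1·1 = 3
  2*Y**2*Z ↦ 2·1·4·1 = 8
  -Y*Z**2 ↦ -1·1·2·1 = -2
  -2*Z**3 ↦ -2·1·1·1 = -2
Sum: F(3, 2, 1) = (27) + (-18) + (36) + (-12) + (3) + (8) + (-2) + (-2) = 40.
Reducing mod 7: 40 ≡ 5 (mod 7).
Since F(a, b, c) ≡ 5 ≠ 0 (mod 7), P does NOT lie on the curve.


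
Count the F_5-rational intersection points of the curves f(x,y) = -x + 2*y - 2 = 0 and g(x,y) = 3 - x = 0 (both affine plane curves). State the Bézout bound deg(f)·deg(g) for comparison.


Common zeros: {(3, 0)}; count = 1; Bézout bound = 1.

deg(f) = 1, deg(g) = 1, so Bézout bound = 1.
Scan x ∈ F_5. For each x, list the y ∈ F_5 with f(x, y) ≡ 0 and those with g(x, y) ≡ 0 (mod 5); the common zeros in that column are the intersection.
  x = 0: f ≡ 0 at y ∈ {1}; g ≡ 0 at y ∈ ∅; common: ∅.
  x = 1: f ≡ 0 at y ∈ {4}; g ≡ 0 at y ∈ ∅; common: ∅.
  x = 2: f ≡ 0 at y ∈ {2}; g ≡ 0 at y ∈ ∅; common: ∅.
  x = 3: f ≡ 0 at y ∈ {0}; g ≡ 0 at y ∈ {0, 1, 2, 3, 4}; common: {0}.
  x = 4: f ≡ 0 at y ∈ {3}; g ≡ 0 at y ∈ ∅; common: ∅.
Collecting: common zeros = {(3, 0)}, so the count is 1.
Comparison with the Bézout bound: 1 ≤ 1 = deg(f)·deg(g), as expected for curves with no common component (the bound is attained).


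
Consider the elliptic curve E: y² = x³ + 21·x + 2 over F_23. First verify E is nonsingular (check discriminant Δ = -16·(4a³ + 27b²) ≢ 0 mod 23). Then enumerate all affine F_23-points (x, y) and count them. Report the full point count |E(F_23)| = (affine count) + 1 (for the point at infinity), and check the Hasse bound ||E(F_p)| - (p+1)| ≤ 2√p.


Affine points = {(0, 5), (0, 18), (1, 1), (1, 22), (2, 11), (2, 12), (3, 0), (4, 9), (4, 14), (5, 5), (5, 18), (7, 3), (7, 20), (9, 0), (10, 4), (10, 19), (11, 0), (12, 2), (12, 21), (14, 2), (14, 21), (15, 9), (15, 14), (16, 8), (16, 15), (18, 5), (18, 18), (20, 2), (20, 21), (22, 7), (22, 16)}; affine count = 31; |E(F_23)| = 32.

Discriminant check: Δ ∝ 4a³ + 27b² = 4·21³ + 27·2² = 4·9261 + 27·4 ≡ 7 (mod 23). Nonzero ⇒ E is nonsingular.
For each x ∈ F_23, compute rhs = x³ + 21·x + 2 mod 23, then count y ∈ F_23 with y² ≡ rhs.
  x = 0: rhs = 2, matching y values: 5, 18 (2 points).
  x = 1: rhs = 1, matching y values: 1, 22 (2 points).
  x = 2: rhs = 6, matching y values: 11, 12 (2 points).
  x = 3: rhs = 0, matching y values: 0 (1 points).
  x = 4: rhs = 12, matching y values: 9, 14 (2 points).
  x = 5: rhs = 2, matching y values: 5, 18 (2 points).
  x = 6: rhs = 22, matching y values: none (0 points).
  x = 7: rhs = 9, matching y values: 3, 20 (2 points).
  x = 8: rhs = 15, matching y values: none (0 points).
  x = 9: rhs = 0, matching y values: 0 (1 points).
  x = 10: rhs = 16, matching y values: 4, 19 (2 points).
  x = 11: rhs = 0, matching y values: 0 (1 points).
  x = 12: rhs = 4, matching y values: 2, 21 (2 points).
  x = 13: rhs = 11, matching y values: none (0 points).
  x = 14: rhs = 4, matching y values: 2, 21 (2 points).
  x = 15: rhs = 12, matching y values: 9, 14 (2 points).
  x = 16: rhs = 18, matching y values: 8, 15 (2 points).
  x = 17: rhs = 5, matching y values: none (0 points).
  x = 18: rhs = 2, matching y values: 5, 18 (2 points).
  x = 19: rhs = 15, matching y values: none (0 points).
  x = 20: rhs = 4, matching y values: 2, 21 (2 points).
  x = 21: rhs = 21, matching y values: none (0 points).
  x = 22: rhs = 3, matching y values: 7, 16 (2 points).
Total affine count: 31.
Full point count |E(F_23)| = 31 + 1 = 32.
Hasse bound: |32 − (23+1)| = |8| = 8 ≤ 2√23 ≈ 9.5917 ✓.


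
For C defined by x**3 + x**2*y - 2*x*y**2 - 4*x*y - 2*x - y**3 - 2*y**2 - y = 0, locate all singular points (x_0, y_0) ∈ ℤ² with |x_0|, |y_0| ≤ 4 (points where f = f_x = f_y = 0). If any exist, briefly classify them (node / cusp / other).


Singular points: {(0, -1)}; classification: node.

Compute partial derivatives:
  f_x = 3*x**2 + 2*x*y - 2*y**2 - 4*y - 2.
  f_y = x**2 - 4*x*y - 4*x - 3*y**2 - 4*y - 1.
Scan x_0 ∈ {−4, ..., 4}. For each x_0, f_y(x_0, y) is a polynomial in y; find its integer roots y ∈ {−4, ..., 4}, then test f_x and f at those candidates.
  x = -4: f_y(-4, y) = -3*y**2 + 12*y + 31; no integer root y with |y| ≤ 4.
  x = -3: f_y(-3, y) = -3*y**2 + 8*y + 20; no integer root y with |y| ≤ 4.
  x = -2: f_y(-2, y) = -3*y**2 + 4*y + 11; no integer root y with |y| ≤ 4.
  x = -1: f_y(-1, y) = 4 - 3*y**2; no integer root y with |y| ≤ 4.
  x = 0: f_y(0, y) = -3*y**2 - 4*y - 1; vanishes at y ∈ {-1}. (0, -1): f_x = 0, f = 0 — SINGULAR.
  x = 1: f_y(1, y) = -3*y**2 - 8*y - 4; vanishes at y ∈ {-2}. (1, -2): f_x = -3 ≠ 0.
  x = 2: f_y(2, y) = -3*y**2 - 12*y - 5; no integer root y with |y| ≤ 4.
  x = 3: f_y(3, y) = -3*y**2 - 16*y - 4; no integer root y with |y| ≤ 4.
  x = 4: f_y(4, y) = -3*y**2 - 20*y - 1; no integer root y with |y| ≤ 4.
Only singular point on the grid: (0, -1).
Classify: substitute x = 0 + u, y = -1 + v and expand: f = u**3 + u**2*v - u**2 - 2*u*v**2 - v**3 + v**2.
No constant or linear terms (consistent with a singular point). Quadratic part: -u**2 + v**2. Cubic part: u**3 + u**2*v - 2*u*v**2 - v**3.
The quadratic part v**2 - u**2 = (v − u)(v + u) splits into two distinct linear factors, so there are two distinct tangent lines y − -1 = ±(x − 0) — this is a node (ordinary double point).
Classification: node.


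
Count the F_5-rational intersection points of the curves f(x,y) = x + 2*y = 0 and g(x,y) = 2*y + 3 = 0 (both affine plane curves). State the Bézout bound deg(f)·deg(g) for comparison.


Common zeros: {(3, 1)}; count = 1; Bézout bound = 1.

deg(f) = 1, deg(g) = 1, so Bézout bound = 1.
Scan x ∈ F_5. For each x, list the y ∈ F_5 with f(x, y) ≡ 0 and those with g(x, y) ≡ 0 (mod 5); the common zeros in that column are the intersection.
  x = 0: f ≡ 0 at y ∈ {0}; g ≡ 0 at y ∈ {1}; common: ∅.
  x = 1: f ≡ 0 at y ∈ {2}; g ≡ 0 at y ∈ {1}; common: ∅.
  x = 2: f ≡ 0 at y ∈ {4}; g ≡ 0 at y ∈ {1}; common: ∅.
  x = 3: f ≡ 0 at y ∈ {1}; g ≡ 0 at y ∈ {1}; common: {1}.
  x = 4: f ≡ 0 at y ∈ {3}; g ≡ 0 at y ∈ {1}; common: ∅.
Collecting: common zeros = {(3, 1)}, so the count is 1.
Comparison with the Bézout bound: 1 ≤ 1 = deg(f)·deg(g), as expected for curves with no common component (the bound is attained).


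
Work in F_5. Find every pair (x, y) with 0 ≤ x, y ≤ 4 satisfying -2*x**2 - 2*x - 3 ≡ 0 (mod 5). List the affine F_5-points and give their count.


Affine F_5-points: {(2, 0), (2, 1), (2, 2), (2, 3), (2, 4)}; count = 5.

For each of the 25 pairs (x, y) ∈ F_5², evaluate f(x, y) mod 5. Record the zeros.
  x = 0: [0↦2, 1↦2, 2↦2, 3↦2, 4↦2]  zeros at y ∈ ∅
  x = 1: [0↦3, 1↦3, 2↦3, 3↦3, 4↦3]  zeros at y ∈ ∅
  x = 2: [0↦0, 1↦0, 2↦0, 3↦0, 4↦0]  zeros at y ∈ {0, 1, 2, 3, 4}
  x = 3: [0↦3, 1↦3, 2↦3, 3↦3, 4↦3]  zeros at y ∈ ∅
  x = 4: [0↦2, 1↦2, 2↦2, 3↦2, 4↦2]  zeros at y ∈ ∅
Collecting zeros: affine points = {(2, 0), (2, 1), (2, 2), (2, 3), (2, 4)}.
Total count |C(F_5)_aff| = 5.


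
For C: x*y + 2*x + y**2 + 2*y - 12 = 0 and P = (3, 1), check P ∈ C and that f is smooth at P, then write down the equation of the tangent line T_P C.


Tangent line at P: 3*x + 7*y - 16 = 0.

Step 1: f(3, 1) = 0, so P lies on C.
Step 2: partial derivatives
  f_x(x, y) = y + 2, f_y(x, y) = x + 2*y + 2.
  f_x(P) = 3, f_y(P) = 7 (gradient nonzero, so P is smooth).
Step 3: tangent line at P: 3·(x − 3) + 7·(y − 1) = 0.
Expanding: 3*x + 7*y - 16 = 0.


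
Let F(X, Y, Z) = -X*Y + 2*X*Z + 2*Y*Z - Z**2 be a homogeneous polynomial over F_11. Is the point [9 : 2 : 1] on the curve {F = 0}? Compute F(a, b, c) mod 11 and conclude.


F(9,2,1) ≡ 3 (mod 11); P is NOT on the curve.

Evaluate F(9, 2, 1) term-by-term (mod 11).
  -X*Y ↦ -1·9·2·1 = -18
  2*X*Z ↦ 2·9·1·1 = 18
  2*Y*Z ↦ 2·1·2·1 = 4
  -Z**2 ↦ -1·1·1·1 = -1
Sum: F(9, 2, 1) = (-18) + (18) + (4) + (-1) = 3.
Reducing mod 11: 3 ≡ 3 (mod 11).
Since F(a, b, c) ≡ 3 ≠ 0 (mod 11), P does NOT lie on the curve.


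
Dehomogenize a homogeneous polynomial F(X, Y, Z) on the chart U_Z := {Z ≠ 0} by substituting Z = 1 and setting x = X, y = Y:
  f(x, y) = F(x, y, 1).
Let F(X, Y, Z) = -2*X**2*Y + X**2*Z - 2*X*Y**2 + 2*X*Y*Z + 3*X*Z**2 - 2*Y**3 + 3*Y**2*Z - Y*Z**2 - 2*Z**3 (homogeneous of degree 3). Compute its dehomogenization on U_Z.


f(x, y) = -2*x**2*y + x**2 - 2*x*y**2 + 2*x*y + 3*x - 2*y**3 + 3*y**2 - y - 2

On U_Z we set Z = 1. Each monomial c·X^i·Y^j·Z^k in F becomes c·x^i·y^j·1^k = c·x^i·y^j.
Substituting Z = 1: F(X, Y, 1) = -2*x**2*y + x**2 - 2*x*y**2 + 2*x*y + 3*x - 2*y**3 + 3*y**2 - y - 2.
Note: deg(f) ≤ deg(F) = 3; strict inequality happens when F is divisible by Z (lost terms).


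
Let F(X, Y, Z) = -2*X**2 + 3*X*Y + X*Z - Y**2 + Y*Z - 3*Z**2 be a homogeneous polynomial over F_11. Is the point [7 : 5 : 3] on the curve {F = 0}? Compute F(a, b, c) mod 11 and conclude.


F(7,5,3) ≡ 2 (mod 11); P is NOT on the curve.

Evaluate F(7, 5, 3) term-by-term (mod 11).
  -2*X**2 ↦ -2·49·1·1 = -98
  3*X*Y ↦ 3·7·5·1 = 105
  X*Z ↦ 1·7·1·3 = 21
  -Y**2 ↦ -1·1·25·1 = -25
  Y*Z ↦ 1·1·5·3 = 15
  -3*Z**2 ↦ -3·1·1·9 = -27
Sum: F(7, 5, 3) = (-98) + (105) + (21) + (-25) + (15) + (-27) = -9.
Reducing mod 11: -9 ≡ 2 (mod 11).
Since F(a, b, c) ≡ 2 ≠ 0 (mod 11), P does NOT lie on the curve.


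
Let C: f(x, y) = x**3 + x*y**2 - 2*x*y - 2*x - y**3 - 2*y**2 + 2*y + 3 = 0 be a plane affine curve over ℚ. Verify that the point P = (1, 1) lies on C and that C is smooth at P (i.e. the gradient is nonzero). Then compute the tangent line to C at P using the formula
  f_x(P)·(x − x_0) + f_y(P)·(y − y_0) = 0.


Tangent line at P: 5 - 5*y = 0.

Step 1: f(1, 1) = 0, so P lies on C.
Step 2: partial derivatives
  f_x(x, y) = 3*x**2 + y**2 - 2*y - 2, f_y(x, y) = 2*x*y - 2*x - 3*y**2 - 4*y + 2.
  f_x(P) = 0, f_y(P) = -5 (gradient nonzero, so P is smooth).
Step 3: tangent line at P: 0·(x − 1) + -5·(y − 1) = 0.
Expanding: 5 - 5*y = 0.


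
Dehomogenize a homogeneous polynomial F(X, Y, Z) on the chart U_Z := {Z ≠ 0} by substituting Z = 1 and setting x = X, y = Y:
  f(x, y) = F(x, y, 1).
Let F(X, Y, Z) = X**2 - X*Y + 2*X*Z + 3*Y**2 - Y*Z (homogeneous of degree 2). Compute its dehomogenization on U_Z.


f(x, y) = x**2 - x*y + 2*x + 3*y**2 - y

On U_Z we set Z = 1. Each monomial c·X^i·Y^j·Z^k in F becomes c·x^i·y^j·1^k = c·x^i·y^j.
Substituting Z = 1: F(X, Y, 1) = x**2 - x*y + 2*x + 3*y**2 - y.
Note: deg(f) ≤ deg(F) = 2; strict inequality happens when F is divisible by Z (lost terms).


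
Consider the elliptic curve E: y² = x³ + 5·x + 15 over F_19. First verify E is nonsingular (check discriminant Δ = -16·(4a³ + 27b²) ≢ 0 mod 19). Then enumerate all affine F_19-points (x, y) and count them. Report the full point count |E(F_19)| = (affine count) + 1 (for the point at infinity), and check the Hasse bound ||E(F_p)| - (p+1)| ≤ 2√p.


Affine points = {(3, 0), (4, 2), (4, 17), (8, 4), (8, 15), (10, 1), (10, 18), (12, 6), (12, 13), (13, 4), (13, 15), (14, 6), (14, 13), (15, 8), (15, 11), (16, 7), (16, 12), (17, 4), (17, 15), (18, 3), (18, 16)}; affine count = 21; |E(F_19)| = 22.

Discriminant check: Δ ∝ 4a³ + 27b² = 4·5³ + 27·15² = 4·125 + 27·225 ≡ 1 (mod 19). Nonzero ⇒ E is nonsingular.
For each x ∈ F_19, compute rhs = x³ + 5·x + 15 mod 19, then count y ∈ F_19 with y² ≡ rhs.
  x = 0: rhs = 15, matching y values: none (0 points).
  x = 1: rhs = 2, matching y values: none (0 points).
  x = 2: rhs = 14, matching y values: none (0 points).
  x = 3: rhs = 0, matching y values: 0 (1 points).
  x = 4: rhs = 4, matching y values: 2, 17 (2 points).
  x = 5: rhs = 13, matching y values: none (0 points).
  x = 6: rhs = 14, matching y values: none (0 points).
  x = 7: rhs = 13, matching y values: none (0 points).
  x = 8: rhs = 16, matching y values: 4, 15 (2 points).
  x = 9: rhs = 10, matching y values: none (0 points).
  x = 10: rhs = 1, matching y values: 1, 18 (2 points).
  x = 11: rhs = 14, matching y values: none (0 points).
  x = 12: rhs = 17, matching y values: 6, 13 (2 points).
  x = 13: rhs = 16, matching y values: 4, 15 (2 points).
  x = 14: rhs = 17, matching y values: 6, 13 (2 points).
  x = 15: rhs = 7, matching y values: 8, 11 (2 points).
  x = 16: rhs = 11, matching y values: 7, 12 (2 points).
  x = 17: rhs = 16, matching y values: 4, 15 (2 points).
  x = 18: rhs = 9, matching y values: 3, 16 (2 points).
Total affine count: 21.
Full point count |E(F_19)| = 21 + 1 = 22.
Hasse bound: |22 − (19+1)| = |2| = 2 ≤ 2√19 ≈ 8.7178 ✓.


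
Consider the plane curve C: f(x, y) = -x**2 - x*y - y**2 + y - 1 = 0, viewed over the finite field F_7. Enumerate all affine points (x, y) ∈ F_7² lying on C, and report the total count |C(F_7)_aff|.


Affine F_7-points: {(0, 3), (0, 5), (2, 1), (2, 5), (4, 1), (4, 3)}; count = 6.

For each of the 49 pairs (x, y) ∈ F_7², evaluate f(x, y) mod 7. Record the zeros.
  x = 0: [0↦6, 1↦6, 2↦4, 3↦0, 4↦1, 5↦0, 6↦4]  zeros at y ∈ {3, 5}
  x = 1: [0↦5, 1↦4, 2↦1, 3↦3, 4↦3, 5↦1, 6↦4]  zeros at y ∈ ∅
  x = 2: [0↦2, 1↦0, 2↦3, 3↦4, 4↦3, 5↦0, 6↦2]  zeros at y ∈ {1, 5}
  x = 3: [0↦4, 1↦1, 2↦3, 3↦3, 4↦1, 5↦4, 6↦5]  zeros at y ∈ ∅
  x = 4: [0↦4, 1↦0, 2↦1, 3↦0, 4↦4, 5↦6, 6↦6]  zeros at y ∈ {1, 3}
  x = 5: [0↦2, 1↦4, 2↦4, 3↦2, 4↦5, 5↦6, 6↦5]  zeros at y ∈ ∅
  x = 6: [0↦5, 1↦6, 2↦5, 3↦2, 4↦4, 5↦4, 6↦2]  zeros at y ∈ ∅
Collecting zeros: affine points = {(0, 3), (0, 5), (2, 1), (2, 5), (4, 1), (4, 3)}.
Total count |C(F_7)_aff| = 6.


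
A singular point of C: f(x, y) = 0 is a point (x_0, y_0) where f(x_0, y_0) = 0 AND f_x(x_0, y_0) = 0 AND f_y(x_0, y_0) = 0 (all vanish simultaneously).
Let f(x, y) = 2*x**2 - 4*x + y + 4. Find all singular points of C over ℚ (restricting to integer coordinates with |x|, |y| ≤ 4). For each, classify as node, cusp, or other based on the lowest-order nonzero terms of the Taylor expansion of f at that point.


No singular points in the scanned grid; C is smooth there.

Compute partial derivatives:
  f_x = 4*x - 4.
  f_y = 1.
f_y = 1 is a nonzero constant, so f_y never vanishes: no point (x, y) can satisfy f = f_x = f_y = 0. In particular no (x, y) ∈ {−4, ..., 4}² is singular; the curve is smooth.


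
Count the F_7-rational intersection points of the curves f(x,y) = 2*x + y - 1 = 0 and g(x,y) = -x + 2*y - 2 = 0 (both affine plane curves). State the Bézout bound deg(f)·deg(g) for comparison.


Common zeros: {(0, 1)}; count = 1; Bézout bound = 1.

deg(f) = 1, deg(g) = 1, so Bézout bound = 1.
Scan x ∈ F_7. For each x, list the y ∈ F_7 with f(x, y) ≡ 0 and those with g(x, y) ≡ 0 (mod 7); the common zeros in that column are the intersection.
  x = 0: f ≡ 0 at y ∈ {1}; g ≡ 0 at y ∈ {1}; common: {1}.
  x = 1: f ≡ 0 at y ∈ {6}; g ≡ 0 at y ∈ {5}; common: ∅.
  x = 2: f ≡ 0 at y ∈ {4}; g ≡ 0 at y ∈ {2}; common: ∅.
  x = 3: f ≡ 0 at y ∈ {2}; g ≡ 0 at y ∈ {6}; common: ∅.
  x = 4: f ≡ 0 at y ∈ {0}; g ≡ 0 at y ∈ {3}; common: ∅.
  x = 5: f ≡ 0 at y ∈ {5}; g ≡ 0 at y ∈ {0}; common: ∅.
  x = 6: f ≡ 0 at y ∈ {3}; g ≡ 0 at y ∈ {4}; common: ∅.
Collecting: common zeros = {(0, 1)}, so the count is 1.
Comparison with the Bézout bound: 1 ≤ 1 = deg(f)·deg(g), as expected for curves with no common component (the bound is attained).


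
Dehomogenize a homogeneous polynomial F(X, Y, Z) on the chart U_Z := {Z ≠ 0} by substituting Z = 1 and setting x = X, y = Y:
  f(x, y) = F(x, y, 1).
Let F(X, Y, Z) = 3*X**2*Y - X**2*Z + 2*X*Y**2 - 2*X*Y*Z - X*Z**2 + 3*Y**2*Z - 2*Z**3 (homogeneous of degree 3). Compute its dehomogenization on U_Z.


f(x, y) = 3*x**2*y - x**2 + 2*x*y**2 - 2*x*y - x + 3*y**2 - 2

On U_Z we set Z = 1. Each monomial c·X^i·Y^j·Z^k in F becomes c·x^i·y^j·1^k = c·x^i·y^j.
Substituting Z = 1: F(X, Y, 1) = 3*x**2*y - x**2 + 2*x*y**2 - 2*x*y - x + 3*y**2 - 2.
Note: deg(f) ≤ deg(F) = 3; strict inequality happens when F is divisible by Z (lost terms).


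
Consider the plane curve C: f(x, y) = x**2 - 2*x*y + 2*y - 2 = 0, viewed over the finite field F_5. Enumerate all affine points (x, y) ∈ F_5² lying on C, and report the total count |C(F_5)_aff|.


Affine F_5-points: {(0, 1), (2, 1), (3, 3), (4, 4)}; count = 4.

For each of the 25 pairs (x, y) ∈ F_5², evaluate f(x, y) mod 5. Record the zeros.
  x = 0: [0↦3, 1↦0, 2↦2, 3↦4, 4↦1]  zeros at y ∈ {1}
  x = 1: [0↦4, 1↦4, 2↦4, 3↦4, 4↦4]  zeros at y ∈ ∅
  x = 2: [0↦2, 1↦0, 2↦3, 3↦1, 4↦4]  zeros at y ∈ {1}
  x = 3: [0↦2, 1↦3, 2↦4, 3↦0, 4↦1]  zeros at y ∈ {3}
  x = 4: [0↦4, 1↦3, 2↦2, 3↦1, 4↦0]  zeros at y ∈ {4}
Collecting zeros: affine points = {(0, 1), (2, 1), (3, 3), (4, 4)}.
Total count |C(F_5)_aff| = 4.


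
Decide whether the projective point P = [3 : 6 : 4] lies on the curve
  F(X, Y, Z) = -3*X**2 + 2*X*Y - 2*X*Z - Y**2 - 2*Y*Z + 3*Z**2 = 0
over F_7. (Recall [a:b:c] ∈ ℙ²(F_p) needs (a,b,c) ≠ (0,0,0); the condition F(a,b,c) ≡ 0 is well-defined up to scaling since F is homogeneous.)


F(3,6,4) ≡ 5 (mod 7); P is NOT on the curve.

Evaluate F(3, 6, 4) term-by-term (mod 7).
  -3*X**2 ↦ -3·9·1·1 = -27
  2*X*Y ↦ 2·3·6·1 = 36
  -2*X*Z ↦ -2·3·1·4 = -24
  -Y**2 ↦ -1·1·36·1 = -36
  -2*Y*Z ↦ -2·1·6·4 = -48
  3*Z**2 ↦ 3·1·1·16 = 48
Sum: F(3, 6, 4) = (-27) + (36) + (-24) + (-36) + (-48) + (48) = -51.
Reducing mod 7: -51 ≡ 5 (mod 7).
Since F(a, b, c) ≡ 5 ≠ 0 (mod 7), P does NOT lie on the curve.


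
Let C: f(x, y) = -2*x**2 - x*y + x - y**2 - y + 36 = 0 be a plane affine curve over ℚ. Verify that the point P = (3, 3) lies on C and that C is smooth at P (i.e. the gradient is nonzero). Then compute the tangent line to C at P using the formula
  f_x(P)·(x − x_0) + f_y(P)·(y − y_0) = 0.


Tangent line at P: -14*x - 10*y + 72 = 0.

Step 1: f(3, 3) = 0, so P lies on C.
Step 2: partial derivatives
  f_x(x, y) = -4*x - y + 1, f_y(x, y) = -x - 2*y - 1.
  f_x(P) = -14, f_y(P) = -10 (gradient nonzero, so P is smooth).
Step 3: tangent line at P: -14·(x − 3) + -10·(y − 3) = 0.
Expanding: -14*x - 10*y + 72 = 0.


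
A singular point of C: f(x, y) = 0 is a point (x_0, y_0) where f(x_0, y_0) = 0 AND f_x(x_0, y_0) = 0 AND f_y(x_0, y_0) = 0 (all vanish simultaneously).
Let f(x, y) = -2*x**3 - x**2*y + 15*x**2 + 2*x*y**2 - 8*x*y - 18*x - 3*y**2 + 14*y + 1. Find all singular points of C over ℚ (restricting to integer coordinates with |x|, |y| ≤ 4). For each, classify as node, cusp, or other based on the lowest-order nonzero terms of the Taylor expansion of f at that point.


Singular points: {(2, 3)}; classification: cusp.

Compute partial derivatives:
  f_x = -6*x**2 - 2*x*y + 30*x + 2*y**2 - 8*y - 18.
  f_y = -x**2 + 4*x*y - 8*x - 6*y + 14.
Scan x_0 ∈ {−4, ..., 4}. For each x_0, f_y(x_0, y) is a polynomial in y; find its integer roots y ∈ {−4, ..., 4}, then test f_x and f at those candidates.
  x = -4: f_y(-4, y) = 30 - 22*y; no integer root y with |y| ≤ 4.
  x = -3: f_y(-3, y) = 29 - 18*y; no integer root y with |y| ≤ 4.
  x = -2: f_y(-2, y) = 26 - 14*y; no integer root y with |y| ≤ 4.
  x = -1: f_y(-1, y) = 21 - 10*y; no integer root y with |y| ≤ 4.
  x = 0: f_y(0, y) = 14 - 6*y; no integer root y with |y| ≤ 4.
  x = 1: f_y(1, y) = 5 - 2*y; no integer root y with |y| ≤ 4.
  x = 2: f_y(2, y) = 2*y - 6; vanishes at y ∈ {3}. (2, 3): f_x = 0, f = 0 — SINGULAR.
  x = 3: f_y(3, y) = 6*y - 19; no integer root y with |y| ≤ 4.
  x = 4: f_y(4, y) = 10*y - 34; no integer root y with |y| ≤ 4.
Only singular point on the grid: (2, 3).
Classify: substitute x = 2 + u, y = 3 + v and expand: f = -2*u**3 - u**2*v + 2*u*v**2 + v**2.
No constant or linear terms (consistent with a singular point). Quadratic part: v**2. Cubic part: -2*u**3 - u**2*v + 2*u*v**2.
The quadratic part v**2 is a perfect square, so there is a single (double) tangent line v = 0, i.e. y = 3. Restricting the cubic part to that line (v = 0) leaves -2*u**3 ≠ 0, so f is not divisible by v and the branch is v² ≈ 2*u**3 to lowest order — this is a cusp.
Classification: cusp.


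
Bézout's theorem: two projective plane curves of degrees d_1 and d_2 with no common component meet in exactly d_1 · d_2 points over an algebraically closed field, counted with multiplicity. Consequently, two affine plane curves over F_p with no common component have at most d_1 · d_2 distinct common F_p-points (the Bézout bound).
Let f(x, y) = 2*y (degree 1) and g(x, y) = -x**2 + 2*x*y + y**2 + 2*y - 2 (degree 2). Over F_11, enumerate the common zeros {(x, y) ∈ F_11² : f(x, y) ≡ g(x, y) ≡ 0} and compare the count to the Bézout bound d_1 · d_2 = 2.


Common zeros: {(3, 0), (8, 0)}; count = 2; Bézout bound = 2.

deg(f) = 1, deg(g) = 2, so Bézout bound = 2.
Scan x ∈ F_11. For each x, list the y ∈ F_11 with f(x, y) ≡ 0 and those with g(x, y) ≡ 0 (mod 11); the common zeros in that column are the intersection.
  x = 0: f ≡ 0 at y ∈ {0}; g ≡ 0 at y ∈ {4, 5}; common: ∅.
  x = 1: f ≡ 0 at y ∈ {0}; g ≡ 0 at y ∈ ∅; common: ∅.
  x = 2: f ≡ 0 at y ∈ {0}; g ≡ 0 at y ∈ {6, 10}; common: ∅.
  x = 3: f ≡ 0 at y ∈ {0}; g ≡ 0 at y ∈ {0, 3}; common: {0}.
  x = 4: f ≡ 0 at y ∈ {0}; g ≡ 0 at y ∈ ∅; common: ∅.
  x = 5: f ≡ 0 at y ∈ {0}; g ≡ 0 at y ∈ ∅; common: ∅.
  x = 6: f ≡ 0 at y ∈ {0}; g ≡ 0 at y ∈ ∅; common: ∅.
  x = 7: f ≡ 0 at y ∈ {0}; g ≡ 0 at y ∈ {7, 10}; common: ∅.
  x = 8: f ≡ 0 at y ∈ {0}; g ≡ 0 at y ∈ {0, 4}; common: {0}.
  x = 9: f ≡ 0 at y ∈ {0}; g ≡ 0 at y ∈ ∅; common: ∅.
  x = 10: f ≡ 0 at y ∈ {0}; g ≡ 0 at y ∈ {5, 6}; common: ∅.
Collecting: common zeros = {(3, 0), (8, 0)}, so the count is 2.
Comparison with the Bézout bound: 2 ≤ 2 = deg(f)·deg(g), as expected for curves with no common component (the bound is attained).


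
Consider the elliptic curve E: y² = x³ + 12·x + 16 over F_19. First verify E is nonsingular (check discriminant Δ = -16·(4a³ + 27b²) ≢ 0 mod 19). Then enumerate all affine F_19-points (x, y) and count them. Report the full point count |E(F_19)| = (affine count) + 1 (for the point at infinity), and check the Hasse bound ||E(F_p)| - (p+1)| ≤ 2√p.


Affine points = {(0, 4), (0, 15), (5, 7), (5, 12), (6, 0), (7, 5), (7, 14), (8, 4), (8, 15), (9, 6), (9, 13), (11, 4), (11, 15), (12, 8), (12, 11)}; affine count = 15; |E(F_19)| = 16.

Discriminant check: Δ ∝ 4a³ + 27b² = 4·12³ + 27·16² = 4·1728 + 27·256 ≡ 11 (mod 19). Nonzero ⇒ E is nonsingular.
For each x ∈ F_19, compute rhs = x³ + 12·x + 16 mod 19, then count y ∈ F_19 with y² ≡ rhs.
  x = 0: rhs = 16, matching y values: 4, 15 (2 points).
  x = 1: rhs = 10, matching y values: none (0 points).
  x = 2: rhs = 10, matching y values: none (0 points).
  x = 3: rhs = 3, matching y values: none (0 points).
  x = 4: rhs = 14, matching y values: none (0 points).
  x = 5: rhs = 11, matching y values: 7, 12 (2 points).
  x = 6: rhs = 0, matching y values: 0 (1 points).
  x = 7: rhs = 6, matching y values: 5, 14 (2 points).
  x = 8: rhs = 16, matching y values: 4, 15 (2 points).
  x = 9: rhs = 17, matching y values: 6, 13 (2 points).
  x = 10: rhs = 15, matching y values: none (0 points).
  x = 11: rhs = 16, matching y values: 4, 15 (2 points).
  x = 12: rhs = 7, matching y values: 8, 11 (2 points).
  x = 13: rhs = 13, matching y values: none (0 points).
  x = 14: rhs = 2, matching y values: none (0 points).
  x = 15: rhs = 18, matching y values: none (0 points).
  x = 16: rhs = 10, matching y values: none (0 points).
  x = 17: rhs = 3, matching y values: none (0 points).
  x = 18: rhs = 3, matching y values: none (0 points).
Total affine count: 15.
Full point count |E(F_19)| = 15 + 1 = 16.
Hasse bound: |16 − (19+1)| = |-4| = 4 ≤ 2√19 ≈ 8.7178 ✓.
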